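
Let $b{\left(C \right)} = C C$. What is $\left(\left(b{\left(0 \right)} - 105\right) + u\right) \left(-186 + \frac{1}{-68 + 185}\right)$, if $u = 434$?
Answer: $- \frac{7159369}{117} \approx -61191.0$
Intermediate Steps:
$b{\left(C \right)} = C^{2}$
$\left(\left(b{\left(0 \right)} - 105\right) + u\right) \left(-186 + \frac{1}{-68 + 185}\right) = \left(\left(0^{2} - 105\right) + 434\right) \left(-186 + \frac{1}{-68 + 185}\right) = \left(\left(0 - 105\right) + 434\right) \left(-186 + \frac{1}{117}\right) = \left(-105 + 434\right) \left(-186 + \frac{1}{117}\right) = 329 \left(- \frac{21761}{117}\right) = - \frac{7159369}{117}$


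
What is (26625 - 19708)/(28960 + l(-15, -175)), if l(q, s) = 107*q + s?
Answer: 6917/27180 ≈ 0.25449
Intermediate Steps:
l(q, s) = s + 107*q
(26625 - 19708)/(28960 + l(-15, -175)) = (26625 - 19708)/(28960 + (-175 + 107*(-15))) = 6917/(28960 + (-175 - 1605)) = 6917/(28960 - 1780) = 6917/27180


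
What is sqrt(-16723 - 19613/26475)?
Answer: I*sqrt(468883939242)/5295 ≈ 129.32*I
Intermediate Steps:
sqrt(-16723 - 19613/26475) = sqrt(-442761038/26475) = I*sqrt(468883939242)/5295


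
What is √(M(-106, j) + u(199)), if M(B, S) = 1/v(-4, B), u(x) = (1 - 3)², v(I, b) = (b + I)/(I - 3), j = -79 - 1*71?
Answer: √49170/110 ≈ 2.0158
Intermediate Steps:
j = -150 (j = -79 - 71 = -150)
v(I, b) = (I + b)/(-3 + I)
u(x) = 4 (u(x) = (-2)² = 4)
M(B, S) = 1/(4/7 - B/7) (M(B, S) = 1/((-4 + B)/(-3 - 4)) = 1/((-4 + B)/(-7)) = 1/(-(-4 + B)/7) = 1/(4/7 - B/7))
√(M(-106, j) + u(199)) = √(-7/(-4 - 106) + 4) = √(-7/(-110) + 4) = √(-7*(-1/110) + 4) = √(7/110 + 4) = √(447/110) = √49170/110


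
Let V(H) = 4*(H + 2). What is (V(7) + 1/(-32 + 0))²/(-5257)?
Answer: -1324801/5383168 ≈ -0.24610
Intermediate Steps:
V(H) = 8 + 4*H (V(H) = 4*(2 + H) = 8 + 4*H)
(V(7) + 1/(-32 + 0))²/(-5257) = ((8 + 4*7) + 1/(-32 + 0))²/(-5257) = ((8 + 28) + 1/(-32))²*(-1/5257) = (36 - 1/32)²*(-1/5257) = (1151/32)²*(-1/5257) = (1324801/1024)*(-1/5257) = -1324801/5383168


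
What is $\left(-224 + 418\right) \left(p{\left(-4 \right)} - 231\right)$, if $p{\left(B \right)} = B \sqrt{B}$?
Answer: $-44814 - 1552 i \approx -44814.0 - 1552.0 i$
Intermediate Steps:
$p{\left(B \right)} = B^{\frac{3}{2}}$
$\left(-224 + 418\right) \left(p{\left(-4 \right)} - 231\right) = \left(-224 + 418\right) \left(\left(-4\right)^{\frac{3}{2}} - 231\right) = 194 \left(- 8 i - 231\right) = 194 \left(-231 - 8 i\right) = -44814 - 1552 i$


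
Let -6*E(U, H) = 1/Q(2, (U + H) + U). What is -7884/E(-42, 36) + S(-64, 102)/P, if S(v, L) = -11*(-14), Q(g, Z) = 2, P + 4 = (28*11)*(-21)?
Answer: 306151411/3236 ≈ 94608.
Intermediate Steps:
P = -6472 (P = -4 + (28*11)*(-21) = -4 + 308*(-21) = -4 - 6468 = -6472)
E(U, H) = -1/12 (E(U, H) = -⅙/2 = -⅙*½ = -1/12)
S(v, L) = 154
-7884/E(-42, 36) + S(-64, 102)/P = -7884/(-1/12) + 154/(-6472) = -7884*(-12) + 154*(-1/6472) = 94608 - 77/3236 = 306151411/3236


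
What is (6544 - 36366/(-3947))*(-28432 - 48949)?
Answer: -2001500886454/3947 ≈ -5.0709e+8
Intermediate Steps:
(6544 - 36366/(-3947))*(-28432 - 48949) = (6544 - 36366*(-1/3947))*(-77381) = (6544 + 36366/3947)*(-77381) = (25865534/3947)*(-77381) = -2001500886454/3947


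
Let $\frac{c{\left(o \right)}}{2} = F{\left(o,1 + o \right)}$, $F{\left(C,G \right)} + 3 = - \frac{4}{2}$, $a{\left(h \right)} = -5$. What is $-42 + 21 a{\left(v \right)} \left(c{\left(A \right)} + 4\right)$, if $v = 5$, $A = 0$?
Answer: $588$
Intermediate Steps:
$F{\left(C,G \right)} = -5$ ($F{\left(C,G \right)} = -3 - \frac{4}{2} = -3 - 2 = -5$)
$c{\left(o \right)} = -10$ ($c{\left(o \right)} = 2 \left(-5\right) = -10$)
$-42 + 21 a{\left(v \right)} \left(c{\left(A \right)} + 4\right) = -42 + 21 \left(- 5 \left(-10 + 4\right)\right) = -42 + 21 \left(\left(-5\right) \left(-6\right)\right) = -42 + 21 \cdot 30 = -42 + 630 = 588$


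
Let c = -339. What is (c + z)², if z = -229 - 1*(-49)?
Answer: 269361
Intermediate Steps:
z = -180 (z = -229 + 49 = -180)
(c + z)² = (-339 - 180)² = (-519)² = 269361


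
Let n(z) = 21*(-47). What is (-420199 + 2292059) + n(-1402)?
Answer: 1870873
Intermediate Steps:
n(z) = -987
(-420199 + 2292059) + n(-1402) = (-420199 + 2292059) - 987 = 1871860 - 987 = 1870873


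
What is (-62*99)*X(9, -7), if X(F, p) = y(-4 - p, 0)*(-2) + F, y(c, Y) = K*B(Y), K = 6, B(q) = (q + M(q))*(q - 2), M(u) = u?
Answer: -55242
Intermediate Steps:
B(q) = 2*q*(-2 + q) (B(q) = (q + q)*(q - 2) = (2*q)*(-2 + q) = 2*q*(-2 + q))
y(c, Y) = 12*Y*(-2 + Y) (y(c, Y) = 6*(2*Y*(-2 + Y)) = 12*Y*(-2 + Y))
X(F, p) = F (X(F, p) = (12*0*(-2 + 0))*(-2) + F = (12*0*(-2))*(-2) + F = 0*(-2) + F = 0 + F = F)
(-62*99)*X(9, -7) = -62*99*9 = -6138*9 = -55242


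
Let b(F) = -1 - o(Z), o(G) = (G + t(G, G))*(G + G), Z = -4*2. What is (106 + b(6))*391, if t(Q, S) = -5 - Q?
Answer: 9775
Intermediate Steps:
Z = -8
o(G) = -10*G (o(G) = (G + (-5 - G))*(G + G) = -10*G)
b(F) = -81 (b(F) = -1 - (-10)*(-8) = -1 - 1*80 = -1 - 80 = -81)
(106 + b(6))*391 = (106 - 81)*391 = 25*391 = 9775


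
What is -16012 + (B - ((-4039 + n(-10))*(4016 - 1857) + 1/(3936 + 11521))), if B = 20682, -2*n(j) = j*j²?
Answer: 118174499546/15457 ≈ 7.6454e+6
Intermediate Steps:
n(j) = -j³/2 (n(j) = -j*j²/2 = -j³/2)
-16012 + (B - ((-4039 + n(-10))*(4016 - 1857) + 1/(3936 + 11521))) = -16012 + (20682 - ((-4039 - ½*(-10)³)*(4016 - 1857) + 1/(3936 + 11521))) = -16012 + (20682 - ((-4039 - ½*(-1000))*2159 + 1/15457)) = -16012 + (20682 - ((-4039 + 500)*2159 + 1/15457)) = -16012 + (20682 - (-3539*2159 + 1/15457)) = -16012 + (20682 - (-7640701 + 1/15457)) = -16012 + (20682 - 1*(-118102315356/15457)) = -16012 + (20682 + 118102315356/15457) = -16012 + 118421997030/15457 = 118174499546/15457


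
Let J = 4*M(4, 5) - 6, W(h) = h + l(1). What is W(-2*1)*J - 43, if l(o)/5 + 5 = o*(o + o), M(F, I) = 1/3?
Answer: 109/3 ≈ 36.333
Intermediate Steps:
M(F, I) = ⅓ (M(F, I) = 1*(⅓) = ⅓)
l(o) = -25 + 10*o² (l(o) = -25 + 5*(o*(o + o)) = -25 + 5*(o*(2*o)) = -25 + 5*(2*o²) = -25 + 10*o²)
W(h) = -15 + h (W(h) = h + (-25 + 10*1²) = h + (-25 + 10*1) = h + (-25 + 10) = h - 15 = -15 + h)
J = -14/3 (J = 4*(⅓) - 6 = 4/3 - 6 = -14/3 ≈ -4.6667)
W(-2*1)*J - 43 = (-15 - 2*1)*(-14/3) - 43 = (-15 - 2)*(-14/3) - 43 = -17*(-14/3) - 43 = 238/3 - 43 = 109/3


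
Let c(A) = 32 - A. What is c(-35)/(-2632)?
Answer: -67/2632 ≈ -0.025456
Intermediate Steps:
c(-35)/(-2632) = (32 - 1*(-35))/(-2632) = (32 + 35)*(-1/2632) = 67*(-1/2632) = -67/2632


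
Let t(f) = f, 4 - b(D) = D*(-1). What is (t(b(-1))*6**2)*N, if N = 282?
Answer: 30456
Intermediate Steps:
b(D) = 4 + D (b(D) = 4 - D*(-1) = 4 - (-1)*D = 4 + D)
(t(b(-1))*6**2)*N = ((4 - 1)*6**2)*282 = (3*36)*282 = 108*282 = 30456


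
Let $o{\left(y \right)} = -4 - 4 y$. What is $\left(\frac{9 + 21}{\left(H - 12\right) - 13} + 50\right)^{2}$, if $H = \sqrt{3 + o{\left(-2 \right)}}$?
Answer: $\frac{25250800}{10609} - \frac{50250 \sqrt{7}}{10609} \approx 2367.6$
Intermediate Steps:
$H = \sqrt{7}$ ($H = \sqrt{3 - -4} = \sqrt{3 + \left(-4 + 8\right)} = \sqrt{3 + 4} = \sqrt{7} \approx 2.6458$)
$\left(\frac{9 + 21}{\left(H - 12\right) - 13} + 50\right)^{2} = \left(\frac{9 + 21}{\left(\sqrt{7} - 12\right) - 13} + 50\right)^{2} = \left(\frac{30}{\left(\sqrt{7} - 12\right) - 13} + 50\right)^{2} = \left(\frac{30}{\left(-12 + \sqrt{7}\right) - 13} + 50\right)^{2} = \left(\frac{30}{-25 + \sqrt{7}} + 50\right)^{2} = \left(50 + \frac{30}{-25 + \sqrt{7}}\right)^{2}$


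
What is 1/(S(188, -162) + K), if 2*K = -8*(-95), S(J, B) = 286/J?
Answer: 94/35863 ≈ 0.0026211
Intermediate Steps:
K = 380 (K = (-8*(-95))/2 = (½)*760 = 380)
1/(S(188, -162) + K) = 1/(286/188 + 380) = 1/(286*(1/188) + 380) = 1/(143/94 + 380) = 1/(35863/94) = 94/35863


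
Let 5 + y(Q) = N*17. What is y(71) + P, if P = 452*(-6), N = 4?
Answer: -2649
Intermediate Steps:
y(Q) = 63 (y(Q) = -5 + 4*17 = -5 + 68 = 63)
P = -2712
y(71) + P = 63 - 2712 = -2649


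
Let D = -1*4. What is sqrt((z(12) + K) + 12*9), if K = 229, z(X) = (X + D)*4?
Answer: 3*sqrt(41) ≈ 19.209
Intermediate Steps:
D = -4
z(X) = -16 + 4*X (z(X) = (X - 4)*4 = (-4 + X)*4 = -16 + 4*X)
sqrt((z(12) + K) + 12*9) = sqrt(((-16 + 4*12) + 229) + 12*9) = sqrt(((-16 + 48) + 229) + 108) = sqrt((32 + 229) + 108) = sqrt(261 + 108) = sqrt(369) = 3*sqrt(41)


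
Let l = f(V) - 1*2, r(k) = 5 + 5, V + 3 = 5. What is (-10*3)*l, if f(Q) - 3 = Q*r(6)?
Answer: -630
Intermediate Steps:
V = 2 (V = -3 + 5 = 2)
r(k) = 10
f(Q) = 3 + 10*Q (f(Q) = 3 + Q*10 = 3 + 10*Q)
l = 21 (l = (3 + 10*2) - 1*2 = (3 + 20) - 2 = 23 - 2 = 21)
(-10*3)*l = -10*3*21 = -30*21 = -630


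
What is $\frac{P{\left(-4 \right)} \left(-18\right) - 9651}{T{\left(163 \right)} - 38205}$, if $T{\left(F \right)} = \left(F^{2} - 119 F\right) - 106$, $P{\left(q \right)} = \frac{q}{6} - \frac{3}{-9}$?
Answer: $\frac{9645}{31139} \approx 0.30974$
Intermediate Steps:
$P{\left(q \right)} = \frac{1}{3} + \frac{q}{6}$ ($P{\left(q \right)} = q \frac{1}{6} - - \frac{1}{3} = \frac{q}{6} + \frac{1}{3} = \frac{1}{3} + \frac{q}{6}$)
$T{\left(F \right)} = -106 + F^{2} - 119 F$
$\frac{P{\left(-4 \right)} \left(-18\right) - 9651}{T{\left(163 \right)} - 38205} = \frac{\left(\frac{1}{3} + \frac{1}{6} \left(-4\right)\right) \left(-18\right) - 9651}{\left(-106 + 163^{2} - 19397\right) - 38205} = \frac{\left(\frac{1}{3} - \frac{2}{3}\right) \left(-18\right) - 9651}{\left(-106 + 26569 - 19397\right) - 38205} = \frac{\left(- \frac{1}{3}\right) \left(-18\right) - 9651}{7066 - 38205} = \frac{6 - 9651}{-31139} = \left(-9645\right) \left(- \frac{1}{31139}\right) = \frac{9645}{31139}$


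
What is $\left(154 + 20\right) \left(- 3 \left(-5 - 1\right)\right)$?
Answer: $3132$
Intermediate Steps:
$\left(154 + 20\right) \left(- 3 \left(-5 - 1\right)\right) = 174 \left(\left(-3\right) \left(-6\right)\right) = 174 \cdot 18 = 3132$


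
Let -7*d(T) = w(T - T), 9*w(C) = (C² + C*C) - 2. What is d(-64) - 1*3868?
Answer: -243682/63 ≈ -3868.0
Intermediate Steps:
w(C) = -2/9 + 2*C²/9 (w(C) = ((C² + C*C) - 2)/9 = ((C² + C²) - 2)/9 = (2*C² - 2)/9 = (-2 + 2*C²)/9 = -2/9 + 2*C²/9)
d(T) = 2/63 (d(T) = -(-2/9 + 2*(T - T)²/9)/7 = -(-2/9 + (2/9)*0²)/7 = -(-2/9 + (2/9)*0)/7 = -(-2/9 + 0)/7 = -⅐*(-2/9) = 2/63)
d(-64) - 1*3868 = 2/63 - 1*3868 = 2/63 - 3868 = -243682/63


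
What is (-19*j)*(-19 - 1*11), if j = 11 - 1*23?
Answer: -6840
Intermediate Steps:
j = -12 (j = 11 - 23 = -12)
(-19*j)*(-19 - 1*11) = (-19*(-12))*(-19 - 1*11) = 228*(-19 - 11) = 228*(-30) = -6840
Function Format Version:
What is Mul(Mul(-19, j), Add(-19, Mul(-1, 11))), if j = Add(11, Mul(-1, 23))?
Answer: -6840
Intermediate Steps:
j = -12 (j = Add(11, -23) = -12)
Mul(Mul(-19, j), Add(-19, Mul(-1, 11))) = Mul(Mul(-19, -12), Add(-19, Mul(-1, 11))) = Mul(228, Add(-19, -11)) = Mul(228, -30) = -6840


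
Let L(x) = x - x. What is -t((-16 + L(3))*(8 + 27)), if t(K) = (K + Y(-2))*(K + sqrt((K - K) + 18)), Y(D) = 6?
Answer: -310240 + 1662*sqrt(2) ≈ -3.0789e+5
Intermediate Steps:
L(x) = 0
t(K) = (6 + K)*(K + 3*sqrt(2)) (t(K) = (K + 6)*(K + sqrt((K - K) + 18)) = (6 + K)*(K + sqrt(0 + 18)) = (6 + K)*(K + sqrt(18)) = (6 + K)*(K + 3*sqrt(2)))
-t((-16 + L(3))*(8 + 27)) = -(((-16 + 0)*(8 + 27))**2 + 6*((-16 + 0)*(8 + 27)) + 18*sqrt(2) + 3*((-16 + 0)*(8 + 27))*sqrt(2)) = -((-16*35)**2 + 6*(-16*35) + 18*sqrt(2) + 3*(-16*35)*sqrt(2)) = -((-560)**2 + 6*(-560) + 18*sqrt(2) + 3*(-560)*sqrt(2)) = -(313600 - 3360 + 18*sqrt(2) - 1680*sqrt(2)) = -(310240 - 1662*sqrt(2)) = -310240 + 1662*sqrt(2)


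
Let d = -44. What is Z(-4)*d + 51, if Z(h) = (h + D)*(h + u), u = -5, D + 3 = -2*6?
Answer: -7473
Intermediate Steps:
D = -15 (D = -3 - 2*6 = -3 - 12 = -15)
Z(h) = (-15 + h)*(-5 + h) (Z(h) = (h - 15)*(h - 5) = (-15 + h)*(-5 + h))
Z(-4)*d + 51 = (75 + (-4)² - 20*(-4))*(-44) + 51 = (75 + 16 + 80)*(-44) + 51 = 171*(-44) + 51 = -7524 + 51 = -7473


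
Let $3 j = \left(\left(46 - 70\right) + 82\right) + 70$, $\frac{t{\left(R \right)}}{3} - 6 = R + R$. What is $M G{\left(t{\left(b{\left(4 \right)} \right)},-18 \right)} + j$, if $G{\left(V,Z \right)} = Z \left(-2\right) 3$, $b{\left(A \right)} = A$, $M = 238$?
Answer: $\frac{77240}{3} \approx 25747.0$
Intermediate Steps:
$t{\left(R \right)} = 18 + 6 R$ ($t{\left(R \right)} = 18 + 3 \left(R + R\right) = 18 + 3 \cdot 2 R = 18 + 6 R$)
$G{\left(V,Z \right)} = - 6 Z$ ($G{\left(V,Z \right)} = - 2 Z 3 = - 6 Z$)
$j = \frac{128}{3}$ ($j = \frac{\left(\left(46 - 70\right) + 82\right) + 70}{3} = \frac{\left(-24 + 82\right) + 70}{3} = \frac{58 + 70}{3} = \frac{1}{3} \cdot 128 = \frac{128}{3} \approx 42.667$)
$M G{\left(t{\left(b{\left(4 \right)} \right)},-18 \right)} + j = 238 \left(\left(-6\right) \left(-18\right)\right) + \frac{128}{3} = 238 \cdot 108 + \frac{128}{3} = 25704 + \frac{128}{3} = \frac{77240}{3}$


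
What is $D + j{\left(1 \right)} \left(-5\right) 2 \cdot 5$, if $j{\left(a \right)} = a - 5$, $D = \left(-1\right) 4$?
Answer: $196$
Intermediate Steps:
$D = -4$
$j{\left(a \right)} = -5 + a$ ($j{\left(a \right)} = a - 5 = -5 + a$)
$D + j{\left(1 \right)} \left(-5\right) 2 \cdot 5 = -4 + \left(-5 + 1\right) \left(-5\right) 2 \cdot 5 = -4 - 4 \left(\left(-10\right) 5\right) = -4 - -200 = -4 + 200 = 196$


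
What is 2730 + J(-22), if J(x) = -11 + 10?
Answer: 2729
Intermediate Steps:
J(x) = -1
2730 + J(-22) = 2730 - 1 = 2729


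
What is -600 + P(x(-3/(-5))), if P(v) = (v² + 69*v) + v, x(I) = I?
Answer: -13941/25 ≈ -557.64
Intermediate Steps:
P(v) = v² + 70*v
-600 + P(x(-3/(-5))) = -600 + (-3/(-5))*(70 - 3/(-5)) = -600 + (-3*(-⅕))*(70 - 3*(-⅕)) = -600 + 3*(70 + ⅗)/5 = -600 + (⅗)*(353/5) = -600 + 1059/25 = -13941/25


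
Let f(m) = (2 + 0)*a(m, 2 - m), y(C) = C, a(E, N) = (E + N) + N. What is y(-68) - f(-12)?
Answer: -100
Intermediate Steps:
a(E, N) = E + 2*N
f(m) = 8 - 2*m (f(m) = (2 + 0)*(m + 2*(2 - m)) = 2*(m + (4 - 2*m)) = 2*(4 - m) = 8 - 2*m)
y(-68) - f(-12) = -68 - (8 - 2*(-12)) = -68 - (8 + 24) = -68 - 1*32 = -68 - 32 = -100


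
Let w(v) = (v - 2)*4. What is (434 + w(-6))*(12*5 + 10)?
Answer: 28140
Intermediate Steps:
w(v) = -8 + 4*v (w(v) = (-2 + v)*4 = -8 + 4*v)
(434 + w(-6))*(12*5 + 10) = (434 + (-8 + 4*(-6)))*(12*5 + 10) = (434 + (-8 - 24))*(60 + 10) = (434 - 32)*70 = 402*70 = 28140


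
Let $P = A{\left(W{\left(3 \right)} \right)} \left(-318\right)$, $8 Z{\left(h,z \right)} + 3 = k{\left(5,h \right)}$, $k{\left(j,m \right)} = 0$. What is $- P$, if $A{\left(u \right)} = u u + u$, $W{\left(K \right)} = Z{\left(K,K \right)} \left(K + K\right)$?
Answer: $\frac{7155}{8} \approx 894.38$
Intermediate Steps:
$Z{\left(h,z \right)} = - \frac{3}{8}$ ($Z{\left(h,z \right)} = - \frac{3}{8} + \frac{1}{8} \cdot 0 = - \frac{3}{8} + 0 = - \frac{3}{8}$)
$W{\left(K \right)} = - \frac{3 K}{4}$ ($W{\left(K \right)} = - \frac{3 \left(K + K\right)}{8} = - \frac{3 \cdot 2 K}{8} = - \frac{3 K}{4}$)
$A{\left(u \right)} = u + u^{2}$ ($A{\left(u \right)} = u^{2} + u = u + u^{2}$)
$P = - \frac{7155}{8}$ ($P = \left(- \frac{3}{4}\right) 3 \left(1 - \frac{9}{4}\right) \left(-318\right) = - \frac{9 \left(1 - \frac{9}{4}\right)}{4} \left(-318\right) = \left(- \frac{9}{4}\right) \left(- \frac{5}{4}\right) \left(-318\right) = \frac{45}{16} \left(-318\right) = - \frac{7155}{8} \approx -894.38$)
$- P = \left(-1\right) \left(- \frac{7155}{8}\right) = \frac{7155}{8}$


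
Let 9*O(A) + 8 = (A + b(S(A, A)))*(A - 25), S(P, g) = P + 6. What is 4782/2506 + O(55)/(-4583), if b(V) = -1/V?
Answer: 5890450801/3152631951 ≈ 1.8684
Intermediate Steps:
S(P, g) = 6 + P
O(A) = -8/9 + (-25 + A)*(A - 1/(6 + A))/9 (O(A) = -8/9 + ((A - 1/(6 + A))*(A - 25))/9 = -8/9 + ((A - 1/(6 + A))*(-25 + A))/9 = -8/9 + ((-25 + A)*(A - 1/(6 + A)))/9 = -8/9 + (-25 + A)*(A - 1/(6 + A))/9)
4782/2506 + O(55)/(-4583) = 4782/2506 + ((-23 + 55³ - 159*55 - 19*55²)/(9*(6 + 55)))/(-4583) = 4782*(1/2506) + ((⅑)*(-23 + 166375 - 8745 - 19*3025)/61)*(-1/4583) = 2391/1253 + ((⅑)*(1/61)*(-23 + 166375 - 8745 - 57475))*(-1/4583) = 2391/1253 + ((⅑)*(1/61)*100132)*(-1/4583) = 2391/1253 + (100132/549)*(-1/4583) = 2391/1253 - 100132/2516067 = 5890450801/3152631951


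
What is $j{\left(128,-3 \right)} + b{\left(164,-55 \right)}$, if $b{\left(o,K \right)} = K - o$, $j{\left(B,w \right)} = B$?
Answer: $-91$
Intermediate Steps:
$j{\left(128,-3 \right)} + b{\left(164,-55 \right)} = 128 - 219 = -91$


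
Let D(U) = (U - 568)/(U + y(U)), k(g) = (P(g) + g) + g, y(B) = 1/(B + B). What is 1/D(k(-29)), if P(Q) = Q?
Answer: 15139/113970 ≈ 0.13283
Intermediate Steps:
y(B) = 1/(2*B)
k(g) = 3*g (k(g) = (g + g) + g = 2*g + g = 3*g)
D(U) = (-568 + U)/(U + 1/(2*U)) (D(U) = (U - 568)/(U + 1/(2*U)) = (-568 + U)/(U + 1/(2*U)))
1/D(k(-29)) = 1/(2*(3*(-29))*(-568 + 3*(-29))/(1 + 2*(3*(-29))²)) = 1/(2*(-87)*(-568 - 87)/(1 + 2*(-87)²)) = 1/(2*(-87)*(-655)/(1 + 2*7569)) = 1/(2*(-87)*(-655)/(1 + 15138)) = 1/(2*(-87)*(-655)/15139) = 1/(2*(-87)*(1/15139)*(-655)) = 1/(113970/15139) = 15139/113970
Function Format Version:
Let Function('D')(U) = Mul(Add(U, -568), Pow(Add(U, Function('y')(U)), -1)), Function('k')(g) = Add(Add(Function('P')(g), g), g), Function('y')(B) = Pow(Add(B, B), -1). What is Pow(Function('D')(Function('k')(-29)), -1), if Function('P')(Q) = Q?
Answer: Rational(15139, 113970) ≈ 0.13283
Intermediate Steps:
Function('y')(B) = Mul(Rational(1, 2), Pow(B, -1)) (Function('y')(B) = Pow(Mul(2, B), -1) = Mul(Rational(1, 2), Pow(B, -1)))
Function('k')(g) = Mul(3, g) (Function('k')(g) = Add(Add(g, g), g) = Add(Mul(2, g), g) = Mul(3, g))
Function('D')(U) = Mul(Pow(Add(U, Mul(Rational(1, 2), Pow(U, -1))), -1), Add(-568, U)) (Function('D')(U) = Mul(Add(U, -568), Pow(Add(U, Mul(Rational(1, 2), Pow(U, -1))), -1)) = Mul(Add(-568, U), Pow(Add(U, Mul(Rational(1, 2), Pow(U, -1))), -1)) = Mul(Pow(Add(U, Mul(Rational(1, 2), Pow(U, -1))), -1), Add(-568, U)))
Pow(Function('D')(Function('k')(-29)), -1) = Pow(Mul(2, Mul(3, -29), Pow(Add(1, Mul(2, Pow(Mul(3, -29), 2))), -1), Add(-568, Mul(3, -29))), -1) = Pow(Mul(2, -87, Pow(Add(1, Mul(2, Pow(-87, 2))), -1), Add(-568, -87)), -1) = Pow(Mul(2, -87, Pow(Add(1, Mul(2, 7569)), -1), -655), -1) = Pow(Mul(2, -87, Pow(Add(1, 15138), -1), -655), -1) = Pow(Mul(2, -87, Pow(15139, -1), -655), -1) = Pow(Mul(2, -87, Rational(1, 15139), -655), -1) = Pow(Rational(113970, 15139), -1) = Rational(15139, 113970)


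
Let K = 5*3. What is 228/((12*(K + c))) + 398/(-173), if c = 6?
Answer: -5071/3633 ≈ -1.3958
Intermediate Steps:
K = 15
228/((12*(K + c))) + 398/(-173) = 228/((12*(15 + 6))) + 398/(-173) = 228/((12*21)) + 398*(-1/173) = 228/252 - 398/173 = 228*(1/252) - 398/173 = 19/21 - 398/173 = -5071/3633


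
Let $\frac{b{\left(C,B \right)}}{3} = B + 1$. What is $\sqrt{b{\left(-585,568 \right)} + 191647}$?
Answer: $7 \sqrt{3946} \approx 439.72$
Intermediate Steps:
$b{\left(C,B \right)} = 3 + 3 B$ ($b{\left(C,B \right)} = 3 \left(B + 1\right) = 3 \left(1 + B\right) = 3 + 3 B$)
$\sqrt{b{\left(-585,568 \right)} + 191647} = \sqrt{\left(3 + 3 \cdot 568\right) + 191647} = \sqrt{\left(3 + 1704\right) + 191647} = \sqrt{1707 + 191647} = \sqrt{193354} = 7 \sqrt{3946}$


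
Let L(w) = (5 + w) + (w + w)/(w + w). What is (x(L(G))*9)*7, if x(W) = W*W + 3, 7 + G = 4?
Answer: 756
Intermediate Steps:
G = -3 (G = -7 + 4 = -3)
L(w) = 6 + w (L(w) = (5 + w) + (2*w)/((2*w)) = (5 + w) + (2*w)*(1/(2*w)) = (5 + w) + 1 = 6 + w)
x(W) = 3 + W² (x(W) = W² + 3 = 3 + W²)
(x(L(G))*9)*7 = ((3 + (6 - 3)²)*9)*7 = ((3 + 3²)*9)*7 = ((3 + 9)*9)*7 = (12*9)*7 = 108*7 = 756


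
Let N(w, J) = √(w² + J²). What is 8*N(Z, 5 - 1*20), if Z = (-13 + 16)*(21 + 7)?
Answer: 24*√809 ≈ 682.63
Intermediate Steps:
Z = 84 (Z = 3*28 = 84)
N(w, J) = √(J² + w²)
8*N(Z, 5 - 1*20) = 8*√((5 - 1*20)² + 84²) = 8*√((5 - 20)² + 7056) = 8*√((-15)² + 7056) = 8*√(225 + 7056) = 8*√7281 = 8*(3*√809) = 24*√809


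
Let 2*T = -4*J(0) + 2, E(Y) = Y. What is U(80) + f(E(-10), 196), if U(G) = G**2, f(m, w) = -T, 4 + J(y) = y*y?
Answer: 6391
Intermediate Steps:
J(y) = -4 + y**2 (J(y) = -4 + y*y = -4 + y**2)
T = 9 (T = (-4*(-4 + 0**2) + 2)/2 = (-4*(-4 + 0) + 2)/2 = (-4*(-4) + 2)/2 = (16 + 2)/2 = (1/2)*18 = 9)
f(m, w) = -9 (f(m, w) = -1*9 = -9)
U(80) + f(E(-10), 196) = 80**2 - 9 = 6400 - 9 = 6391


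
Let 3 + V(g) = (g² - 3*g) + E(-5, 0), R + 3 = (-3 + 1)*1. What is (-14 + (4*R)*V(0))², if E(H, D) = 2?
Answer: 36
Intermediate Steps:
R = -5 (R = -3 + (-3 + 1)*1 = -3 - 2*1 = -3 - 2 = -5)
V(g) = -1 + g² - 3*g (V(g) = -3 + ((g² - 3*g) + 2) = -3 + (2 + g² - 3*g) = -1 + g² - 3*g)
(-14 + (4*R)*V(0))² = (-14 + (4*(-5))*(-1 + 0² - 3*0))² = (-14 - 20*(-1 + 0 + 0))² = (-14 - 20*(-1))² = (-14 + 20)² = 6² = 36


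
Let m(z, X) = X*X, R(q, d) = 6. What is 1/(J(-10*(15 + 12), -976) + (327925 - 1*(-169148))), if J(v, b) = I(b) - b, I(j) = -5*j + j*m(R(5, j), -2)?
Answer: 1/499025 ≈ 2.0039e-6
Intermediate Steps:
m(z, X) = X²
I(j) = -j (I(j) = -5*j + j*(-2)² = -5*j + j*4 = -5*j + 4*j = -j)
J(v, b) = -2*b (J(v, b) = -b - b = -2*b)
1/(J(-10*(15 + 12), -976) + (327925 - 1*(-169148))) = 1/(-2*(-976) + (327925 - 1*(-169148))) = 1/(1952 + (327925 + 169148)) = 1/(1952 + 497073) = 1/499025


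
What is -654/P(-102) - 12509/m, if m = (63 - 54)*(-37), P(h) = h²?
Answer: 7218103/192474 ≈ 37.502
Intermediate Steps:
m = -333 (m = 9*(-37) = -333)
-654/P(-102) - 12509/m = -654/((-102)²) - 12509/(-333) = -654/10404 - 12509*(-1/333) = -654*1/10404 + 12509/333 = -109/1734 + 12509/333 = 7218103/192474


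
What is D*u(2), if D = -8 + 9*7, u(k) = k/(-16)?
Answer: -55/8 ≈ -6.8750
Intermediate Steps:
u(k) = -k/16 (u(k) = k*(-1/16) = -k/16)
D = 55 (D = -8 + 63 = 55)
D*u(2) = 55*(-1/16*2) = 55*(-⅛) = -55/8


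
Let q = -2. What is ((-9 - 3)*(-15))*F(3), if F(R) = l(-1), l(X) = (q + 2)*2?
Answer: 0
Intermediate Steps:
l(X) = 0 (l(X) = (-2 + 2)*2 = 0*2 = 0)
F(R) = 0
((-9 - 3)*(-15))*F(3) = ((-9 - 3)*(-15))*0 = -12*(-15)*0 = 180*0 = 0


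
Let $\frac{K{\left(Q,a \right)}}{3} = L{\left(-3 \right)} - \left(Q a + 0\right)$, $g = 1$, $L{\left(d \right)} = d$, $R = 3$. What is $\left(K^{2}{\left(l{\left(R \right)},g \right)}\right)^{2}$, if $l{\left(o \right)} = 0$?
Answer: $6561$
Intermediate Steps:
$K{\left(Q,a \right)} = -9 - 3 Q a$ ($K{\left(Q,a \right)} = 3 \left(-3 - \left(Q a + 0\right)\right) = 3 \left(-3 - Q a\right) = -9 - 3 Q a$)
$\left(K^{2}{\left(l{\left(R \right)},g \right)}\right)^{2} = \left(\left(-9 - 0 \cdot 1\right)^{2}\right)^{2} = \left(\left(-9 + 0\right)^{2}\right)^{2} = \left(\left(-9\right)^{2}\right)^{2} = 81^{2} = 6561$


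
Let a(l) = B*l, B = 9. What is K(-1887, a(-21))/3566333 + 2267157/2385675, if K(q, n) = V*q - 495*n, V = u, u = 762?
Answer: 1626093627152/2836037159925 ≈ 0.57337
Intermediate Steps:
a(l) = 9*l
V = 762
K(q, n) = -495*n + 762*q (K(q, n) = 762*q - 495*n = -495*n + 762*q)
K(-1887, a(-21))/3566333 + 2267157/2385675 = (-4455*(-21) + 762*(-1887))/3566333 + 2267157/2385675 = (-495*(-189) - 1437894)*(1/3566333) + 2267157*(1/2385675) = (93555 - 1437894)*(1/3566333) + 755719/795225 = -1344339*1/3566333 + 755719/795225 = -1344339/3566333 + 755719/795225 = 1626093627152/2836037159925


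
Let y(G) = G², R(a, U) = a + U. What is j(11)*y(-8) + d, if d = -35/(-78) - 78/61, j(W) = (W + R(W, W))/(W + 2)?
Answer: 769043/4758 ≈ 161.63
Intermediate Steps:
R(a, U) = U + a
j(W) = 3*W/(2 + W) (j(W) = (W + (W + W))/(W + 2) = (W + 2*W)/(2 + W) = (3*W)/(2 + W) = 3*W/(2 + W))
d = -3949/4758 (d = -35*(-1/78) - 78*1/61 = 35/78 - 78/61 = -3949/4758 ≈ -0.82997)
j(11)*y(-8) + d = (3*11/(2 + 11))*(-8)² - 3949/4758 = (3*11/13)*64 - 3949/4758 = (3*11*(1/13))*64 - 3949/4758 = (33/13)*64 - 3949/4758 = 2112/13 - 3949/4758 = 769043/4758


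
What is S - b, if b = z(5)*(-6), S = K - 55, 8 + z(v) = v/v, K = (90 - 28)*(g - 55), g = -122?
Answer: -11071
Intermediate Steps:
K = -10974 (K = (90 - 28)*(-122 - 55) = 62*(-177) = -10974)
z(v) = -7 (z(v) = -8 + v/v = -8 + 1 = -7)
S = -11029 (S = -10974 - 55 = -11029)
b = 42 (b = -7*(-6) = 42)
S - b = -11029 - 1*42 = -11029 - 42 = -11071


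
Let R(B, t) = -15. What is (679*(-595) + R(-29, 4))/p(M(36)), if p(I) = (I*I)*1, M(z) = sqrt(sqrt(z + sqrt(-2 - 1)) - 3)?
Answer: 404020/(3 - sqrt(36 + I*sqrt(3))) ≈ -1.3429e+5 + 6455.2*I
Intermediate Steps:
M(z) = sqrt(-3 + sqrt(z + I*sqrt(3))) (M(z) = sqrt(sqrt(z + sqrt(-3)) - 3) = sqrt(sqrt(z + I*sqrt(3)) - 3) = sqrt(-3 + sqrt(z + I*sqrt(3))))
p(I) = I**2 (p(I) = I**2*1 = I**2)
(679*(-595) + R(-29, 4))/p(M(36)) = (679*(-595) - 15)/((sqrt(-3 + sqrt(36 + I*sqrt(3))))**2) = (-404005 - 15)/(-3 + sqrt(36 + I*sqrt(3))) = -404020/(-3 + sqrt(36 + I*sqrt(3)))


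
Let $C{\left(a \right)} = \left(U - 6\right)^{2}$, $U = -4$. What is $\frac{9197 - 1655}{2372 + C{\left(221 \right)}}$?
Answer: $\frac{1257}{412} \approx 3.051$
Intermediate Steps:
$C{\left(a \right)} = 100$ ($C{\left(a \right)} = \left(-4 - 6\right)^{2} = \left(-10\right)^{2} = 100$)
$\frac{9197 - 1655}{2372 + C{\left(221 \right)}} = \frac{9197 - 1655}{2372 + 100} = \frac{7542}{2472} = 7542 \cdot \frac{1}{2472} = \frac{1257}{412}$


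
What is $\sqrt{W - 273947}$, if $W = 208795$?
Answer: $8 i \sqrt{1018} \approx 255.25 i$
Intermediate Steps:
$\sqrt{W - 273947} = \sqrt{208795 - 273947} = \sqrt{-65152} = 8 i \sqrt{1018}$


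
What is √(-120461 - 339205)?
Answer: 3*I*√51074 ≈ 677.99*I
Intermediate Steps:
√(-120461 - 339205) = √(-459666) = 3*I*√51074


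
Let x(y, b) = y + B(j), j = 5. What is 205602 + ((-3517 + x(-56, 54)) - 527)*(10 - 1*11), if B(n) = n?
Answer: 209697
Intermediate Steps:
x(y, b) = 5 + y (x(y, b) = y + 5 = 5 + y)
205602 + ((-3517 + x(-56, 54)) - 527)*(10 - 1*11) = 205602 + ((-3517 + (5 - 56)) - 527)*(10 - 1*11) = 205602 + ((-3517 - 51) - 527)*(10 - 11) = 205602 + (-3568 - 527)*(-1) = 205602 - 4095*(-1) = 205602 + 4095 = 209697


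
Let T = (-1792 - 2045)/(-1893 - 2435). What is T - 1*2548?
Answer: -11023907/4328 ≈ -2547.1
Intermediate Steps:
T = 3837/4328 (T = -3837/(-4328) = -3837*(-1/4328) = 3837/4328 ≈ 0.88655)
T - 1*2548 = 3837/4328 - 1*2548 = 3837/4328 - 2548 = -11023907/4328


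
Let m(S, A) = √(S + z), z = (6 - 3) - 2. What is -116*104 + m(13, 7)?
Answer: -12064 + √14 ≈ -12060.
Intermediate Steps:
z = 1 (z = 3 - 2 = 1)
m(S, A) = √(1 + S) (m(S, A) = √(S + 1) = √(1 + S))
-116*104 + m(13, 7) = -116*104 + √(1 + 13) = -12064 + √14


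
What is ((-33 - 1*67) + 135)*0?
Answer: 0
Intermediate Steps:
((-33 - 1*67) + 135)*0 = ((-33 - 67) + 135)*0 = (-100 + 135)*0 = 35*0 = 0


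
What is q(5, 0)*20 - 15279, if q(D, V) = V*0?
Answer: -15279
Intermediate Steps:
q(D, V) = 0
q(5, 0)*20 - 15279 = 0*20 - 15279 = 0 - 15279 = -15279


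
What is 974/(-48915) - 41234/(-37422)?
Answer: 110028449/101694285 ≈ 1.0820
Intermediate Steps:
974/(-48915) - 41234/(-37422) = 974*(-1/48915) - 41234*(-1/37422) = -974/48915 + 20617/18711 = 110028449/101694285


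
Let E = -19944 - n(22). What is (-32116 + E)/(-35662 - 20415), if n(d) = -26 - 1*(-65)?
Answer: 52099/56077 ≈ 0.92906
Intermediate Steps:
n(d) = 39 (n(d) = -26 + 65 = 39)
E = -19983 (E = -19944 - 1*39 = -19944 - 39 = -19983)
(-32116 + E)/(-35662 - 20415) = (-32116 - 19983)/(-35662 - 20415) = -52099/(-56077) = -52099*(-1/56077) = 52099/56077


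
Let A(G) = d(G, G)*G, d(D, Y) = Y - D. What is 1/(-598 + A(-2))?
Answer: -1/598 ≈ -0.0016722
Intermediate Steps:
A(G) = 0 (A(G) = (G - G)*G = 0*G = 0)
1/(-598 + A(-2)) = 1/(-598 + 0) = 1/(-598) = -1/598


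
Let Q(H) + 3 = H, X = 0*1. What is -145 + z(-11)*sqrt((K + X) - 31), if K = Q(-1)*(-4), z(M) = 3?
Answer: -145 + 3*I*sqrt(15) ≈ -145.0 + 11.619*I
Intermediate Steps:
X = 0
Q(H) = -3 + H
K = 16 (K = (-3 - 1)*(-4) = -4*(-4) = 16)
-145 + z(-11)*sqrt((K + X) - 31) = -145 + 3*sqrt((16 + 0) - 31) = -145 + 3*sqrt(16 - 31) = -145 + 3*sqrt(-15) = -145 + 3*(I*sqrt(15)) = -145 + 3*I*sqrt(15)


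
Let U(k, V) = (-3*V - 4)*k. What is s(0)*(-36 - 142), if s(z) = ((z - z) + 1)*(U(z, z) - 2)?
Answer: 356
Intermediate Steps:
U(k, V) = k*(-4 - 3*V) (U(k, V) = (-4 - 3*V)*k = k*(-4 - 3*V))
s(z) = -2 - z*(4 + 3*z) (s(z) = ((z - z) + 1)*(-z*(4 + 3*z) - 2) = (0 + 1)*(-2 - z*(4 + 3*z)) = 1*(-2 - z*(4 + 3*z)) = -2 - z*(4 + 3*z))
s(0)*(-36 - 142) = (-2 - 1*0*(4 + 3*0))*(-36 - 142) = (-2 - 1*0*(4 + 0))*(-178) = (-2 - 1*0*4)*(-178) = (-2 + 0)*(-178) = -2*(-178) = 356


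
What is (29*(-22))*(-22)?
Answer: 14036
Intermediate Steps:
(29*(-22))*(-22) = -638*(-22) = 14036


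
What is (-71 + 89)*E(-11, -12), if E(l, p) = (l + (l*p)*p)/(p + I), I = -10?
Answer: 1305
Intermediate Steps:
E(l, p) = (l + l*p**2)/(-10 + p) (E(l, p) = (l + (l*p)*p)/(p - 10) = (l + l*p**2)/(-10 + p))
(-71 + 89)*E(-11, -12) = (-71 + 89)*(-11*(1 + (-12)**2)/(-10 - 12)) = 18*(-11*(1 + 144)/(-22)) = 18*(-11*(-1/22)*145) = 18*(145/2) = 1305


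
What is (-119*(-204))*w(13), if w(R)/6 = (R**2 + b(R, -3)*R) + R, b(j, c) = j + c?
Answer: 45444672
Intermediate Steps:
b(j, c) = c + j
w(R) = 6*R + 6*R**2 + 6*R*(-3 + R) (w(R) = 6*((R**2 + (-3 + R)*R) + R) = 6*((R**2 + R*(-3 + R)) + R) = 6*(R + R**2 + R*(-3 + R)) = 6*R + 6*R**2 + 6*R*(-3 + R))
(-119*(-204))*w(13) = (-119*(-204))*(12*13*(-1 + 13)) = 24276*(12*13*12) = 24276*1872 = 45444672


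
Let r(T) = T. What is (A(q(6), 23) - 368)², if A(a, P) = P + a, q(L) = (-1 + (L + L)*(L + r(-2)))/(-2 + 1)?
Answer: 153664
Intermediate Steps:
q(L) = 1 - 2*L*(-2 + L) (q(L) = (-1 + (L + L)*(L - 2))/(-2 + 1) = (-1 + (2*L)*(-2 + L))/(-1) = (-1 + 2*L*(-2 + L))*(-1) = 1 - 2*L*(-2 + L))
(A(q(6), 23) - 368)² = ((23 + (1 - 2*6² + 4*6)) - 368)² = ((23 + (1 - 2*36 + 24)) - 368)² = ((23 + (1 - 72 + 24)) - 368)² = ((23 - 47) - 368)² = (-24 - 368)² = (-392)² = 153664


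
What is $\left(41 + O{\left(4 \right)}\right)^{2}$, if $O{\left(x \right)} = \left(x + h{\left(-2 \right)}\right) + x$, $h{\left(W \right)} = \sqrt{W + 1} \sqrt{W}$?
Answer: $\left(49 - \sqrt{2}\right)^{2} \approx 2264.4$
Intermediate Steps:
$h{\left(W \right)} = \sqrt{W} \sqrt{1 + W}$ ($h{\left(W \right)} = \sqrt{1 + W} \sqrt{W} = \sqrt{W} \sqrt{1 + W}$)
$O{\left(x \right)} = - \sqrt{2} + 2 x$ ($O{\left(x \right)} = \left(x + \sqrt{-2} \sqrt{1 - 2}\right) + x = \left(x + i \sqrt{2} \sqrt{-1}\right) + x = \left(x + i \sqrt{2} i\right) + x = \left(x - \sqrt{2}\right) + x = - \sqrt{2} + 2 x$)
$\left(41 + O{\left(4 \right)}\right)^{2} = \left(41 + \left(- \sqrt{2} + 2 \cdot 4\right)\right)^{2} = \left(41 + \left(- \sqrt{2} + 8\right)\right)^{2} = \left(41 + \left(8 - \sqrt{2}\right)\right)^{2} = \left(49 - \sqrt{2}\right)^{2}$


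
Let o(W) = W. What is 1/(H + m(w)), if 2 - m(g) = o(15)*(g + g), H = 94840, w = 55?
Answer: 1/93192 ≈ 1.0731e-5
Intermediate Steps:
m(g) = 2 - 30*g (m(g) = 2 - 15*(g + g) = 2 - 15*2*g = 2 - 30*g)
1/(H + m(w)) = 1/(94840 + (2 - 30*55)) = 1/(94840 + (2 - 1650)) = 1/(94840 - 1648) = 1/93192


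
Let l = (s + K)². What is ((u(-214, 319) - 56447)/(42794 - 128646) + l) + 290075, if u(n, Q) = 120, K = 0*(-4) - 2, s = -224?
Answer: 29288551979/85852 ≈ 3.4115e+5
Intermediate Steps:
K = -2 (K = 0 - 2 = -2)
l = 51076 (l = (-224 - 2)² = (-226)² = 51076)
((u(-214, 319) - 56447)/(42794 - 128646) + l) + 290075 = ((120 - 56447)/(42794 - 128646) + 51076) + 290075 = (-56327/(-85852) + 51076) + 290075 = (-56327*(-1/85852) + 51076) + 290075 = (56327/85852 + 51076) + 290075 = 4385033079/85852 + 290075 = 29288551979/85852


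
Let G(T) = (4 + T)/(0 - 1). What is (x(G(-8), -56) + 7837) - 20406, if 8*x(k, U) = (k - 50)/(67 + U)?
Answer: -553059/44 ≈ -12570.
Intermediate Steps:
G(T) = -4 - T (G(T) = (4 + T)/(-1) = (4 + T)*(-1) = -4 - T)
x(k, U) = (-50 + k)/(8*(67 + U)) (x(k, U) = ((k - 50)/(67 + U))/8 = ((-50 + k)/(67 + U))/8 = (-50 + k)/(8*(67 + U)))
(x(G(-8), -56) + 7837) - 20406 = ((-50 + (-4 - 1*(-8)))/(8*(67 - 56)) + 7837) - 20406 = ((⅛)*(-50 + (-4 + 8))/11 + 7837) - 20406 = ((⅛)*(1/11)*(-50 + 4) + 7837) - 20406 = ((⅛)*(1/11)*(-46) + 7837) - 20406 = (-23/44 + 7837) - 20406 = 344805/44 - 20406 = -553059/44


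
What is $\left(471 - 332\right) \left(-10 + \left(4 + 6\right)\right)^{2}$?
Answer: $0$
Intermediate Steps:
$\left(471 - 332\right) \left(-10 + \left(4 + 6\right)\right)^{2} = 139 \left(-10 + 10\right)^{2} = 139 \cdot 0^{2} = 139 \cdot 0 = 0$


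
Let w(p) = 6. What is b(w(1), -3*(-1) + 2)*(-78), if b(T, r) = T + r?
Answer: -858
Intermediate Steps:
b(w(1), -3*(-1) + 2)*(-78) = (6 + (-3*(-1) + 2))*(-78) = (6 + (3 + 2))*(-78) = (6 + 5)*(-78) = 11*(-78) = -858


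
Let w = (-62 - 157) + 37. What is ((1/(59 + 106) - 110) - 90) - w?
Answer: -2969/165 ≈ -17.994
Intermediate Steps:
w = -182 (w = -219 + 37 = -182)
((1/(59 + 106) - 110) - 90) - w = ((1/(59 + 106) - 110) - 90) - 1*(-182) = ((1/165 - 110) - 90) + 182 = (-18149/165 - 90) + 182 = -32999/165 + 182 = -2969/165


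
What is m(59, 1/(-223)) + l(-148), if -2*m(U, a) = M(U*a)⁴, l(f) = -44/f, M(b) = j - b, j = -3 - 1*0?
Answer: -2534277877149/91500017317 ≈ -27.697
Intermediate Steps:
j = -3 (j = -3 + 0 = -3)
M(b) = -3 - b
m(U, a) = -(-3 - U*a)⁴/2
m(59, 1/(-223)) + l(-148) = -(3 + 59/(-223))⁴/2 - 44/(-148) = -(3 + 59*(-1/223))⁴/2 - 44*(-1/148) = -(3 - 59/223)⁴/2 + 11/37 = -(610/223)⁴/2 + 11/37 = -½*138458410000/2472973441 + 11/37 = -69229205000/2472973441 + 11/37 = -2534277877149/91500017317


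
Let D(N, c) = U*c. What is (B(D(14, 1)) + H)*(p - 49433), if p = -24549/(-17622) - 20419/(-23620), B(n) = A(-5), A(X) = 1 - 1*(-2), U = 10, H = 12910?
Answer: -44280052211088731/69371940 ≈ -6.3830e+8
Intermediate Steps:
A(X) = 3 (A(X) = 1 + 2 = 3)
D(N, c) = 10*c
B(n) = 3
p = 156611833/69371940 (p = -24549*(-1/17622) - 20419*(-1/23620) = 8183/5874 + 20419/23620 = 156611833/69371940 ≈ 2.2576)
(B(D(14, 1)) + H)*(p - 49433) = (3 + 12910)*(156611833/69371940 - 49433) = 12913*(-3429106498187/69371940) = -44280052211088731/69371940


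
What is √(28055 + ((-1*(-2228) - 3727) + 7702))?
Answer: √34258 ≈ 185.09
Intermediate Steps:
√(28055 + ((-1*(-2228) - 3727) + 7702)) = √(28055 + ((2228 - 3727) + 7702)) = √(28055 + (-1499 + 7702)) = √(28055 + 6203) = √34258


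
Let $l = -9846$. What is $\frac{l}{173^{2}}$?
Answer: $- \frac{9846}{29929} \approx -0.32898$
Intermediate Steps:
$\frac{l}{173^{2}} = - \frac{9846}{173^{2}} = - \frac{9846}{29929}$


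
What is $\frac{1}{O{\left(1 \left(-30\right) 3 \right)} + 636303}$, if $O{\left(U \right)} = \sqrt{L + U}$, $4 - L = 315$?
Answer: $\frac{636303}{404881508210} - \frac{i \sqrt{401}}{404881508210} \approx 1.5716 \cdot 10^{-6} - 4.9459 \cdot 10^{-11} i$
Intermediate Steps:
$L = -311$ ($L = 4 - 315 = -311$)
$O{\left(U \right)} = \sqrt{-311 + U}$
$\frac{1}{O{\left(1 \left(-30\right) 3 \right)} + 636303} = \frac{1}{\sqrt{-311 + 1 \left(-30\right) 3} + 636303} = \frac{1}{\sqrt{-311 - 90} + 636303} = \frac{1}{\sqrt{-401} + 636303} = \frac{1}{i \sqrt{401} + 636303} = \frac{1}{636303 + i \sqrt{401}}$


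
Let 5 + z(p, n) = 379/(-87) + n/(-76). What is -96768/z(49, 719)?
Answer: 639830016/124417 ≈ 5142.6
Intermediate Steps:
z(p, n) = -814/87 - n/76 (z(p, n) = -5 + (379/(-87) + n/(-76)) = -5 + (379*(-1/87) + n*(-1/76)) = -5 + (-379/87 - n/76) = -814/87 - n/76)
-96768/z(49, 719) = -96768/(-814/87 - 1/76*719) = -96768/(-814/87 - 719/76) = -96768/(-124417/6612) = -96768*(-6612/124417) = 639830016/124417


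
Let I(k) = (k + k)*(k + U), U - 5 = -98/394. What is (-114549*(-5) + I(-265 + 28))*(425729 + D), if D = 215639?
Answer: 86275339875816/197 ≈ 4.3795e+11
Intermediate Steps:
U = 936/197 (U = 5 - 98/394 = 5 - 98*1/394 = 5 - 49/197 = 936/197 ≈ 4.7513)
I(k) = 2*k*(936/197 + k) (I(k) = (k + k)*(k + 936/197) = (2*k)*(936/197 + k) = 2*k*(936/197 + k))
(-114549*(-5) + I(-265 + 28))*(425729 + D) = (-114549*(-5) + 2*(-265 + 28)*(936 + 197*(-265 + 28))/197)*(425729 + 215639) = (572745 + (2/197)*(-237)*(936 + 197*(-237)))*641368 = (572745 + (2/197)*(-237)*(936 - 46689))*641368 = (572745 + (2/197)*(-237)*(-45753))*641368 = (572745 + 21686922/197)*641368 = (134517687/197)*641368 = 86275339875816/197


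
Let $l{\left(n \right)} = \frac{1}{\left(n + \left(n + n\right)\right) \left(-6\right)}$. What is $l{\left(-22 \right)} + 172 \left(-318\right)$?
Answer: $- \frac{21659615}{396} \approx -54696.0$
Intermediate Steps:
$l{\left(n \right)} = - \frac{1}{18 n}$ ($l{\left(n \right)} = \frac{1}{n + 2 n} \left(- \frac{1}{6}\right) = \frac{1}{3 n} \left(- \frac{1}{6}\right) = - \frac{1}{18 n}$)
$l{\left(-22 \right)} + 172 \left(-318\right) = - \frac{1}{18 \left(-22\right)} + 172 \left(-318\right) = \left(- \frac{1}{18}\right) \left(- \frac{1}{22}\right) - 54696 = \frac{1}{396} - 54696 = - \frac{21659615}{396}$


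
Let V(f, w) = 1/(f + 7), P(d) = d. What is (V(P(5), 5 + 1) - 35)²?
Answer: 175561/144 ≈ 1219.2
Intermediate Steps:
V(f, w) = 1/(7 + f)
(V(P(5), 5 + 1) - 35)² = (1/(7 + 5) - 35)² = (1/12 - 35)² = (-419/12)² = 175561/144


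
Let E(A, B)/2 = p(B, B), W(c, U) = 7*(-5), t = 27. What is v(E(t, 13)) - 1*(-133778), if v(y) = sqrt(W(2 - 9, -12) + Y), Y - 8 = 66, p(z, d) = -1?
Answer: 133778 + sqrt(39) ≈ 1.3378e+5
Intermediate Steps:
W(c, U) = -35
Y = 74 (Y = 8 + 66 = 74)
E(A, B) = -2 (E(A, B) = 2*(-1) = -2)
v(y) = sqrt(39) (v(y) = sqrt(-35 + 74) = sqrt(39))
v(E(t, 13)) - 1*(-133778) = sqrt(39) - 1*(-133778) = sqrt(39) + 133778 = 133778 + sqrt(39)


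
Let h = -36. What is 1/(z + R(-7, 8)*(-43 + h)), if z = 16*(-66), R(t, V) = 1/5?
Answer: -5/5359 ≈ -0.00093301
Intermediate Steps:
R(t, V) = 1/5
z = -1056
1/(z + R(-7, 8)*(-43 + h)) = 1/(-1056 + (-43 - 36)/5) = 1/(-1056 + (1/5)*(-79)) = 1/(-1056 - 79/5) = 1/(-5359/5) = -5/5359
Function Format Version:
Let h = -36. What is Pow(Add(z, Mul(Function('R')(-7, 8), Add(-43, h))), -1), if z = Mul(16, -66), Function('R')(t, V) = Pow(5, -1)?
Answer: Rational(-5, 5359) ≈ -0.00093301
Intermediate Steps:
Function('R')(t, V) = Rational(1, 5)
z = -1056
Pow(Add(z, Mul(Function('R')(-7, 8), Add(-43, h))), -1) = Pow(Add(-1056, Mul(Rational(1, 5), Add(-43, -36))), -1) = Pow(Add(-1056, Mul(Rational(1, 5), -79)), -1) = Pow(Add(-1056, Rational(-79, 5)), -1) = Pow(Rational(-5359, 5), -1) = Rational(-5, 5359)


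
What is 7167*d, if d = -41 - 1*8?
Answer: -351183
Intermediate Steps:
d = -49 (d = -41 - 8 = -49)
7167*d = 7167*(-49) = -351183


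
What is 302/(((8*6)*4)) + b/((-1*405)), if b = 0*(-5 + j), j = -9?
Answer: 151/96 ≈ 1.5729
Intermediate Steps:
b = 0 (b = 0*(-5 - 9) = 0*(-14) = 0)
302/(((8*6)*4)) + b/((-1*405)) = 302/(((8*6)*4)) + 0/((-1*405)) = 302/((48*4)) + 0/(-405) = 302/192 + 0*(-1/405) = 302*(1/192) + 0 = 151/96 + 0 = 151/96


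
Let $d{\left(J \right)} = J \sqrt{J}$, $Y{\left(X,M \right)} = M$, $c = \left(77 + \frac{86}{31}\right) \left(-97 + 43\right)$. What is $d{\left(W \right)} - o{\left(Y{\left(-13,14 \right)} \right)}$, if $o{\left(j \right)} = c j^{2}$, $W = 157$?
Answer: $\frac{26174232}{31} + 157 \sqrt{157} \approx 8.463 \cdot 10^{5}$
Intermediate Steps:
$c = - \frac{133542}{31}$ ($c = \left(77 + 86 \cdot \frac{1}{31}\right) \left(-54\right) = \left(77 + \frac{86}{31}\right) \left(-54\right) = \frac{2473}{31} \left(-54\right) = - \frac{133542}{31} \approx -4307.8$)
$d{\left(J \right)} = J^{\frac{3}{2}}$
$o{\left(j \right)} = - \frac{133542 j^{2}}{31}$
$d{\left(W \right)} - o{\left(Y{\left(-13,14 \right)} \right)} = 157^{\frac{3}{2}} - - \frac{133542 \cdot 14^{2}}{31} = 157 \sqrt{157} - \left(- \frac{133542}{31}\right) 196 = 157 \sqrt{157} - - \frac{26174232}{31} = 157 \sqrt{157} + \frac{26174232}{31} = \frac{26174232}{31} + 157 \sqrt{157}$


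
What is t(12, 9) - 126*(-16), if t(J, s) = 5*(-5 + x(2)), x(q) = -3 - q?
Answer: 1966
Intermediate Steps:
t(J, s) = -50 (t(J, s) = 5*(-5 + (-3 - 1*2)) = 5*(-5 + (-3 - 2)) = 5*(-5 - 5) = 5*(-10) = -50)
t(12, 9) - 126*(-16) = -50 - 126*(-16) = -50 + 2016 = 1966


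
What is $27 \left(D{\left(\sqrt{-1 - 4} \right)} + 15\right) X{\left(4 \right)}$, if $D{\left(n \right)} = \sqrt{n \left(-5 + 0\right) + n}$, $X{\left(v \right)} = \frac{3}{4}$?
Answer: $\frac{1215}{4} + \frac{81 \sqrt[4]{5} \sqrt{- i}}{2} \approx 346.57 - 42.824 i$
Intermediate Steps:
$X{\left(v \right)} = \frac{3}{4}$ ($X{\left(v \right)} = 3 \cdot \frac{1}{4} = \frac{3}{4}$)
$D{\left(n \right)} = 2 \sqrt{- n}$ ($D{\left(n \right)} = \sqrt{n \left(-5\right) + n} = \sqrt{- 5 n + n} = \sqrt{- 4 n} = 2 \sqrt{- n}$)
$27 \left(D{\left(\sqrt{-1 - 4} \right)} + 15\right) X{\left(4 \right)} = 27 \left(2 \sqrt{- \sqrt{-1 - 4}} + 15\right) \frac{3}{4} = 27 \left(2 \sqrt{- \sqrt{-5}} + 15\right) \frac{3}{4} = 27 \left(2 \sqrt{- i \sqrt{5}} + 15\right) \frac{3}{4} = 27 \left(2 \sqrt[4]{5} \sqrt{- i} + 15\right) \frac{3}{4} = 27 \left(15 + 2 \sqrt[4]{5} \sqrt{- i}\right) \frac{3}{4} = 27 \left(\frac{45}{4} + \frac{3 \sqrt[4]{5} \sqrt{- i}}{2}\right) = \frac{1215}{4} + \frac{81 \sqrt[4]{5} \sqrt{- i}}{2}$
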